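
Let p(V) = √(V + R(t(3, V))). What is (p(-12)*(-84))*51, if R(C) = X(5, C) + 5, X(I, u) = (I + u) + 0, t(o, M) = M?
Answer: -4284*I*√14 ≈ -16029.0*I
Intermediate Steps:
X(I, u) = I + u
R(C) = 10 + C (R(C) = (5 + C) + 5 = 10 + C)
p(V) = √(10 + 2*V) (p(V) = √(V + (10 + V)) = √(10 + 2*V))
(p(-12)*(-84))*51 = (√(10 + 2*(-12))*(-84))*51 = (√(10 - 24)*(-84))*51 = (√(-14)*(-84))*51 = ((I*√14)*(-84))*51 = -84*I*√14*51 = -4284*I*√14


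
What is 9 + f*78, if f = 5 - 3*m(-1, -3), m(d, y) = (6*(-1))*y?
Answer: -3813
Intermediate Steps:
m(d, y) = -6*y
f = -49 (f = 5 - (-18)*(-3) = 5 - 3*18 = 5 - 54 = -49)
9 + f*78 = 9 - 49*78 = 9 - 3822 = -3813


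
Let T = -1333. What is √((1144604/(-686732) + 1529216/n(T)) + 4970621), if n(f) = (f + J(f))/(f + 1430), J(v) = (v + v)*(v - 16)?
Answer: 4*√123153715314513781910690439/19910249193 ≈ 2229.5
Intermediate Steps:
J(v) = 2*v*(-16 + v) (J(v) = (2*v)*(-16 + v) = 2*v*(-16 + v))
n(f) = (f + 2*f*(-16 + f))/(1430 + f) (n(f) = (f + 2*f*(-16 + f))/(f + 1430) = (f + 2*f*(-16 + f))/(1430 + f))
√((1144604/(-686732) + 1529216/n(T)) + 4970621) = √((1144604/(-686732) + 1529216/((-1333*(-31 + 2*(-1333))/(1430 - 1333)))) + 4970621) = √((1144604*(-1/686732) + 1529216/((-1333*(-31 - 2666)/97))) + 4970621) = √((-286151/171683 + 1529216/((-1333*1/97*(-2697)))) + 4970621) = √((-286151/171683 + 1529216/(3595101/97)) + 4970621) = √((-286151/171683 + 1529216*(97/3595101)) + 4970621) = √((-286151/171683 + 148333952/3595101) + 4970621) = √(24437676134965/617217724983 + 4970621) = √(3067979823048859408/617217724983) = 4*√123153715314513781910690439/19910249193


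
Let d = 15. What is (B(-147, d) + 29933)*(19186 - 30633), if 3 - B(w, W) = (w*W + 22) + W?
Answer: -367494488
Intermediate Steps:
B(w, W) = -19 - W - W*w (B(w, W) = 3 - ((w*W + 22) + W) = 3 - ((W*w + 22) + W) = 3 - ((22 + W*w) + W) = 3 - (22 + W + W*w) = 3 + (-22 - W - W*w) = -19 - W - W*w)
(B(-147, d) + 29933)*(19186 - 30633) = ((-19 - 1*15 - 1*15*(-147)) + 29933)*(19186 - 30633) = ((-19 - 15 + 2205) + 29933)*(-11447) = (2171 + 29933)*(-11447) = 32104*(-11447) = -367494488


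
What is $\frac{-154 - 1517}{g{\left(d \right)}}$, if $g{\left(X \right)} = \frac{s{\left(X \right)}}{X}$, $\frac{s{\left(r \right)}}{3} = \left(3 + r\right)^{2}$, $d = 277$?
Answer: $- \frac{154289}{78400} \approx -1.968$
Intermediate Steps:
$s{\left(r \right)} = 3 \left(3 + r\right)^{2}$
$g{\left(X \right)} = \frac{3 \left(3 + X\right)^{2}}{X}$
$\frac{-154 - 1517}{g{\left(d \right)}} = \frac{-154 - 1517}{3 \cdot \frac{1}{277} \left(3 + 277\right)^{2}} = \frac{-154 - 1517}{3 \cdot \frac{1}{277} \cdot 280^{2}} = - \frac{1671}{3 \cdot \frac{1}{277} \cdot 78400} = - \frac{1671}{\frac{235200}{277}} = \left(-1671\right) \frac{277}{235200} = - \frac{154289}{78400}$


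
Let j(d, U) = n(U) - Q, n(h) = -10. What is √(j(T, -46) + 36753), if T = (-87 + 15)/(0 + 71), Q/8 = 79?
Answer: √36111 ≈ 190.03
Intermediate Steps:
Q = 632 (Q = 8*79 = 632)
T = -72/71 ≈ -1.0141
j(d, U) = -642 (j(d, U) = -10 - 1*632 = -10 - 632 = -642)
√(j(T, -46) + 36753) = √(-642 + 36753) = √36111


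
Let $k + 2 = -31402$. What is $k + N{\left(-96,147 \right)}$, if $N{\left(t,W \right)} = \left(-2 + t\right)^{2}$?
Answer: $-21800$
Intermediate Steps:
$k = -31404$ ($k = -2 - 31402 = -31404$)
$k + N{\left(-96,147 \right)} = -31404 + \left(-2 - 96\right)^{2} = -31404 + \left(-98\right)^{2} = -31404 + 9604 = -21800$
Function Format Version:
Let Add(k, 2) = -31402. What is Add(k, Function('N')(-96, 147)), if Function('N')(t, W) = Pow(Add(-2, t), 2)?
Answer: -21800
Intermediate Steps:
k = -31404 (k = Add(-2, -31402) = -31404)
Add(k, Function('N')(-96, 147)) = Add(-31404, Pow(Add(-2, -96), 2)) = Add(-31404, Pow(-98, 2)) = Add(-31404, 9604) = -21800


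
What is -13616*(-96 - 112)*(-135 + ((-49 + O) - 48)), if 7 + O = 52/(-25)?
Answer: -17069235456/25 ≈ -6.8277e+8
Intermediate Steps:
O = -227/25 (O = -7 + 52/(-25) = -7 + 52*(-1/25) = -7 - 52/25 = -227/25 ≈ -9.0800)
-13616*(-96 - 112)*(-135 + ((-49 + O) - 48)) = -13616*(-96 - 112)*(-135 + ((-49 - 227/25) - 48)) = -(-2832128)*(-135 + (-1452/25 - 48)) = -(-2832128)*(-135 - 2652/25) = -(-2832128)*(-6027)/25 = -13616*1253616/25 = -17069235456/25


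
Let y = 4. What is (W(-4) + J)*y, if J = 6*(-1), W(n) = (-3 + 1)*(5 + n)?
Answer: -32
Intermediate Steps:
W(n) = -10 - 2*n (W(n) = -2*(5 + n) = -10 - 2*n)
J = -6
(W(-4) + J)*y = ((-10 - 2*(-4)) - 6)*4 = ((-10 + 8) - 6)*4 = (-2 - 6)*4 = -8*4 = -32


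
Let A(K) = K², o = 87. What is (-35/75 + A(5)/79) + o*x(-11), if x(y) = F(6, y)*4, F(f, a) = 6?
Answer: 2474102/1185 ≈ 2087.9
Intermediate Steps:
x(y) = 24 (x(y) = 6*4 = 24)
(-35/75 + A(5)/79) + o*x(-11) = (-35/75 + 5²/79) + 87*24 = (-35*1/75 + 25*(1/79)) + 2088 = (-7/15 + 25/79) + 2088 = -178/1185 + 2088 = 2474102/1185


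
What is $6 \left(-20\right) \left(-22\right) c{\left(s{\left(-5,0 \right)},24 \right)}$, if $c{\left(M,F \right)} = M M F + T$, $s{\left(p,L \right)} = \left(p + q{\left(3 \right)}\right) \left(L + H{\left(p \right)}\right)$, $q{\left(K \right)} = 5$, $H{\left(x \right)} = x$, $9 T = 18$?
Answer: $5280$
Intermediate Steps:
$T = 2$ ($T = \frac{1}{9} \cdot 18 = 2$)
$s{\left(p,L \right)} = \left(5 + p\right) \left(L + p\right)$ ($s{\left(p,L \right)} = \left(p + 5\right) \left(L + p\right) = \left(5 + p\right) \left(L + p\right)$)
$c{\left(M,F \right)} = 2 + F M^{2}$ ($c{\left(M,F \right)} = M M F + 2 = M^{2} F + 2 = F M^{2} + 2 = 2 + F M^{2}$)
$6 \left(-20\right) \left(-22\right) c{\left(s{\left(-5,0 \right)},24 \right)} = 6 \left(-20\right) \left(-22\right) \left(2 + 24 \left(\left(-5\right)^{2} + 5 \cdot 0 + 5 \left(-5\right) + 0 \left(-5\right)\right)^{2}\right) = \left(-120\right) \left(-22\right) \left(2 + 24 \left(25 + 0 - 25 + 0\right)^{2}\right) = 2640 \left(2 + 24 \cdot 0^{2}\right) = 2640 \left(2 + 24 \cdot 0\right) = 2640 \left(2 + 0\right) = 2640 \cdot 2 = 5280$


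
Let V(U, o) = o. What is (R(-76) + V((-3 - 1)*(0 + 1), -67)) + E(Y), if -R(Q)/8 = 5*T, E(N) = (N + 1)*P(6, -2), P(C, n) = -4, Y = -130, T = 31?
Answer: -791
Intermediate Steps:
E(N) = -4 - 4*N (E(N) = (N + 1)*(-4) = (1 + N)*(-4) = -4 - 4*N)
R(Q) = -1240 (R(Q) = -40*31 = -8*155 = -1240)
(R(-76) + V((-3 - 1)*(0 + 1), -67)) + E(Y) = (-1240 - 67) + (-4 - 4*(-130)) = -1307 + (-4 + 520) = -1307 + 516 = -791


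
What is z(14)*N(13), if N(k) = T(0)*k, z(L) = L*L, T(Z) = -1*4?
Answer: -10192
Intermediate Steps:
T(Z) = -4
z(L) = L**2
N(k) = -4*k
z(14)*N(13) = 14**2*(-4*13) = 196*(-52) = -10192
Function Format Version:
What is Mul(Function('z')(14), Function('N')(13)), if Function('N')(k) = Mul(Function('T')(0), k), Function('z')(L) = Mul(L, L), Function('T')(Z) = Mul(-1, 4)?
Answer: -10192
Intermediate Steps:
Function('T')(Z) = -4
Function('z')(L) = Pow(L, 2)
Function('N')(k) = Mul(-4, k)
Mul(Function('z')(14), Function('N')(13)) = Mul(Pow(14, 2), Mul(-4, 13)) = Mul(196, -52) = -10192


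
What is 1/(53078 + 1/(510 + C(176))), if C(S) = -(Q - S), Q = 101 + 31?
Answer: 554/29405213 ≈ 1.8840e-5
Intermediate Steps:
Q = 132
C(S) = -132 + S (C(S) = -(132 - S) = -132 + S)
1/(53078 + 1/(510 + C(176))) = 1/(53078 + 1/(510 + (-132 + 176))) = 1/(53078 + 1/(510 + 44)) = 1/(53078 + 1/554) = 1/(29405213/554) = 554/29405213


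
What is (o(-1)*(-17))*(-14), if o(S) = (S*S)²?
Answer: 238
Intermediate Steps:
o(S) = S⁴ (o(S) = (S²)² = S⁴)
(o(-1)*(-17))*(-14) = ((-1)⁴*(-17))*(-14) = (1*(-17))*(-14) = -17*(-14) = 238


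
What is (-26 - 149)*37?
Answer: -6475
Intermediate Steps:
(-26 - 149)*37 = -175*37 = -6475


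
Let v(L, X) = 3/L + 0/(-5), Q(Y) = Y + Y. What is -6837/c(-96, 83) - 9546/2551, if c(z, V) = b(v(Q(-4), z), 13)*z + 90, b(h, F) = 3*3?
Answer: 77927/15306 ≈ 5.0913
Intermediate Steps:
Q(Y) = 2*Y
v(L, X) = 3/L (v(L, X) = 3/L + 0*(-⅕) = 3/L + 0 = 3/L)
b(h, F) = 9
c(z, V) = 90 + 9*z (c(z, V) = 9*z + 90 = 90 + 9*z)
-6837/c(-96, 83) - 9546/2551 = -6837/(90 + 9*(-96)) - 9546/2551 = -6837/(90 - 864) - 9546*1/2551 = -6837/(-774) - 9546/2551 = -6837*(-1/774) - 9546/2551 = 53/6 - 9546/2551 = 77927/15306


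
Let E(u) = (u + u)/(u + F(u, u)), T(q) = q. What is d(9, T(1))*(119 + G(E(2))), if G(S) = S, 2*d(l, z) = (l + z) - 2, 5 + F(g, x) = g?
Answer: 460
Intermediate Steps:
F(g, x) = -5 + g
d(l, z) = -1 + l/2 + z/2 (d(l, z) = ((l + z) - 2)/2 = (-2 + l + z)/2 = -1 + l/2 + z/2)
E(u) = 2*u/(-5 + 2*u) (E(u) = (u + u)/(u + (-5 + u)) = (2*u)/(-5 + 2*u) = 2*u/(-5 + 2*u))
d(9, T(1))*(119 + G(E(2))) = (-1 + (½)*9 + (½)*1)*(119 + 2*2/(-5 + 2*2)) = (-1 + 9/2 + ½)*(119 + 2*2/(-5 + 4)) = 4*(119 + 2*2/(-1)) = 4*(119 + 2*2*(-1)) = 4*(119 - 4) = 4*115 = 460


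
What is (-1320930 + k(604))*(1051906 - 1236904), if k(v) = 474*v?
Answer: 191405220732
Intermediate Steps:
(-1320930 + k(604))*(1051906 - 1236904) = (-1320930 + 474*604)*(1051906 - 1236904) = (-1320930 + 286296)*(-184998) = -1034634*(-184998) = 191405220732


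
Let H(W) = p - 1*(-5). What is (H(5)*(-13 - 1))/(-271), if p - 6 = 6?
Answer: 238/271 ≈ 0.87823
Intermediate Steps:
p = 12 (p = 6 + 6 = 12)
H(W) = 17 (H(W) = 12 - 1*(-5) = 12 + 5 = 17)
(H(5)*(-13 - 1))/(-271) = (17*(-13 - 1))/(-271) = (17*(-14))*(-1/271) = -238*(-1/271) = 238/271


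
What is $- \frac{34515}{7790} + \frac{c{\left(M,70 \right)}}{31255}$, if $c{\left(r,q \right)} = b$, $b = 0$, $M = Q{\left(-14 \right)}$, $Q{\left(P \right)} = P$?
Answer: $- \frac{6903}{1558} \approx -4.4307$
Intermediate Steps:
$M = -14$
$c{\left(r,q \right)} = 0$
$- \frac{34515}{7790} + \frac{c{\left(M,70 \right)}}{31255} = - \frac{34515}{7790} + \frac{0}{31255} = \left(-34515\right) \frac{1}{7790} + 0 \cdot \frac{1}{31255} = - \frac{6903}{1558} + 0 = - \frac{6903}{1558}$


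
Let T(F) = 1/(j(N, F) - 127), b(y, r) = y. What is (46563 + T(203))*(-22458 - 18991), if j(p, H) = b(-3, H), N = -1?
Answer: -250898630861/130 ≈ -1.9300e+9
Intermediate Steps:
j(p, H) = -3
T(F) = -1/130 (T(F) = 1/(-3 - 127) = 1/(-130) = -1/130)
(46563 + T(203))*(-22458 - 18991) = (46563 - 1/130)*(-22458 - 18991) = (6053189/130)*(-41449) = -250898630861/130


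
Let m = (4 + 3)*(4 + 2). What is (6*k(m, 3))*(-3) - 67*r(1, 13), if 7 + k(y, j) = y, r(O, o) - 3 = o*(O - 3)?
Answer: 911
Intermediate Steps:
m = 42 (m = 7*6 = 42)
r(O, o) = 3 + o*(-3 + O) (r(O, o) = 3 + o*(O - 3) = 3 + o*(-3 + O))
k(y, j) = -7 + y
(6*k(m, 3))*(-3) - 67*r(1, 13) = (6*(-7 + 42))*(-3) - 67*(3 - 3*13 + 1*13) = (6*35)*(-3) - 67*(3 - 39 + 13) = 210*(-3) - 67*(-23) = -630 + 1541 = 911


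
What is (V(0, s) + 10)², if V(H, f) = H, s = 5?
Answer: 100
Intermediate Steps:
(V(0, s) + 10)² = (0 + 10)² = 10² = 100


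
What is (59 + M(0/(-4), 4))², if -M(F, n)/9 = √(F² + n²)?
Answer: 529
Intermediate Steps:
M(F, n) = -9*√(F² + n²)
(59 + M(0/(-4), 4))² = (59 - 9*√((0/(-4))² + 4²))² = (59 - 9*√((0*(-¼))² + 16))² = (59 - 9*√(0² + 16))² = (59 - 9*√(0 + 16))² = (59 - 9*√16)² = (59 - 9*4)² = (59 - 36)² = 23² = 529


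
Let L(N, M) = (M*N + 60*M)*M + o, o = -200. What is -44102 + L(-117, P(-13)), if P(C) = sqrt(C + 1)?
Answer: -43618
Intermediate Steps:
P(C) = sqrt(1 + C)
L(N, M) = -200 + M*(60*M + M*N) (L(N, M) = (M*N + 60*M)*M - 200 = (60*M + M*N)*M - 200 = M*(60*M + M*N) - 200 = -200 + M*(60*M + M*N))
-44102 + L(-117, P(-13)) = -44102 + (-200 + 60*(sqrt(1 - 13))**2 - 117*(sqrt(1 - 13))**2) = -44102 + (-200 + 60*(sqrt(-12))**2 - 117*(sqrt(-12))**2) = -44102 + (-200 + 60*(2*I*sqrt(3))**2 - 117*(2*I*sqrt(3))**2) = -44102 + (-200 + 60*(-12) - 117*(-12)) = -44102 + (-200 - 720 + 1404) = -44102 + 484 = -43618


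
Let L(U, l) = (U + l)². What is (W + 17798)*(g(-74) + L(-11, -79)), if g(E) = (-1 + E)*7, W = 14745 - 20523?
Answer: 91051500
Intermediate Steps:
W = -5778
g(E) = -7 + 7*E
(W + 17798)*(g(-74) + L(-11, -79)) = (-5778 + 17798)*((-7 + 7*(-74)) + (-11 - 79)²) = 12020*((-7 - 518) + (-90)²) = 12020*(-525 + 8100) = 12020*7575 = 91051500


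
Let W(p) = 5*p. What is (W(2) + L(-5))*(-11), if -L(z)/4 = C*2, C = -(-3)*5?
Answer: 1210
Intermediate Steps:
C = 15 (C = -1*(-15) = 15)
L(z) = -120 (L(z) = -60*2 = -4*30 = -120)
(W(2) + L(-5))*(-11) = (5*2 - 120)*(-11) = (10 - 120)*(-11) = -110*(-11) = 1210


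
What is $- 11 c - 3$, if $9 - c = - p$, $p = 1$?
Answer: $-113$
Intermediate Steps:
$c = 10$ ($c = 9 - \left(-1\right) 1 = 9 - -1 = 9 + 1 = 10$)
$- 11 c - 3 = \left(-11\right) 10 - 3 = -110 - 3 = -113$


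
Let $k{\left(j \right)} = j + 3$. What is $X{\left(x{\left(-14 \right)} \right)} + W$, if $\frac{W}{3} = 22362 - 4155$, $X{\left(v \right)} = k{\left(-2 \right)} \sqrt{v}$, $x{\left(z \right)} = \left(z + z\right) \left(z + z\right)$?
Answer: $54649$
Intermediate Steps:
$x{\left(z \right)} = 4 z^{2}$ ($x{\left(z \right)} = 2 z 2 z = 4 z^{2}$)
$k{\left(j \right)} = 3 + j$
$X{\left(v \right)} = \sqrt{v}$ ($X{\left(v \right)} = \left(3 - 2\right) \sqrt{v} = 1 \sqrt{v} = \sqrt{v}$)
$W = 54621$ ($W = 3 \left(22362 - 4155\right) = 3 \cdot 18207 = 54621$)
$X{\left(x{\left(-14 \right)} \right)} + W = \sqrt{4 \left(-14\right)^{2}} + 54621 = \sqrt{4 \cdot 196} + 54621 = \sqrt{784} + 54621 = 28 + 54621 = 54649$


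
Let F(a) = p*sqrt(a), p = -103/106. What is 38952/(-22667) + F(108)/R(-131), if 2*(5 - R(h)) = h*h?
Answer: -38952/22667 + 206*sqrt(3)/303001 ≈ -1.7173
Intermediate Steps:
R(h) = 5 - h**2/2 (R(h) = 5 - h*h/2 = 5 - h**2/2)
p = -103/106 (p = -103*1/106 = -103/106 ≈ -0.97170)
F(a) = -103*sqrt(a)/106
38952/(-22667) + F(108)/R(-131) = 38952/(-22667) + (-309*sqrt(3)/53)/(5 - 1/2*(-131)**2) = 38952*(-1/22667) + (-309*sqrt(3)/53)/(5 - 1/2*17161) = -38952/22667 + (-309*sqrt(3)/53)/(5 - 17161/2) = -38952/22667 + (-309*sqrt(3)/53)/(-17151/2) = -38952/22667 - 309*sqrt(3)/53*(-2/17151) = -38952/22667 + 206*sqrt(3)/303001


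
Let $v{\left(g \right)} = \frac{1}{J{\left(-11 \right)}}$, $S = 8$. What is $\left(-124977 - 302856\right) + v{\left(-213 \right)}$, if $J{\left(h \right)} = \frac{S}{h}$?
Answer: $- \frac{3422675}{8} \approx -4.2783 \cdot 10^{5}$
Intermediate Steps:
$J{\left(h \right)} = \frac{8}{h}$
$v{\left(g \right)} = - \frac{11}{8}$ ($v{\left(g \right)} = \frac{1}{8 \frac{1}{-11}} = \frac{1}{8 \left(- \frac{1}{11}\right)} = \frac{1}{- \frac{8}{11}} = - \frac{11}{8}$)
$\left(-124977 - 302856\right) + v{\left(-213 \right)} = \left(-124977 - 302856\right) - \frac{11}{8} = -427833 - \frac{11}{8} = - \frac{3422675}{8}$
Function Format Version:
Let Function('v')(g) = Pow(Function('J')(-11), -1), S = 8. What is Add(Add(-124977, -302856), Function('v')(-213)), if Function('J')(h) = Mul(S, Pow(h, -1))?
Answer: Rational(-3422675, 8) ≈ -4.2783e+5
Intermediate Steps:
Function('J')(h) = Mul(8, Pow(h, -1))
Function('v')(g) = Rational(-11, 8) (Function('v')(g) = Pow(Mul(8, Pow(-11, -1)), -1) = Pow(Mul(8, Rational(-1, 11)), -1) = Pow(Rational(-8, 11), -1) = Rational(-11, 8))
Add(Add(-124977, -302856), Function('v')(-213)) = Add(Add(-124977, -302856), Rational(-11, 8)) = Add(-427833, Rational(-11, 8)) = Rational(-3422675, 8)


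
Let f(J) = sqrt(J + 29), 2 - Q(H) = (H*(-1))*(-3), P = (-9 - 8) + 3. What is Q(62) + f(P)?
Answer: -184 + sqrt(15) ≈ -180.13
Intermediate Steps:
P = -14 (P = -17 + 3 = -14)
Q(H) = 2 - 3*H (Q(H) = 2 - H*(-1)*(-3) = 2 - (-H)*(-3) = 2 - 3*H)
f(J) = sqrt(29 + J)
Q(62) + f(P) = (2 - 3*62) + sqrt(29 - 14) = (2 - 186) + sqrt(15) = -184 + sqrt(15)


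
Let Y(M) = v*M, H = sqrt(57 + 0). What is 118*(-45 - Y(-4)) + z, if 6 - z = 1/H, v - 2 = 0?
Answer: -4360 - sqrt(57)/57 ≈ -4360.1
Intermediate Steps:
v = 2 (v = 2 + 0 = 2)
H = sqrt(57) ≈ 7.5498
Y(M) = 2*M
z = 6 - sqrt(57)/57 (z = 6 - 1/(sqrt(57)) = 6 - sqrt(57)/57 ≈ 5.8675)
118*(-45 - Y(-4)) + z = 118*(-45 - 2*(-4)) + (6 - sqrt(57)/57) = 118*(-45 - 1*(-8)) + (6 - sqrt(57)/57) = 118*(-45 + 8) + (6 - sqrt(57)/57) = 118*(-37) + (6 - sqrt(57)/57) = -4366 + (6 - sqrt(57)/57) = -4360 - sqrt(57)/57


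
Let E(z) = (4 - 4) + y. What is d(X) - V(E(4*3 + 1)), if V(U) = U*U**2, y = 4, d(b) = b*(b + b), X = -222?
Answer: 98504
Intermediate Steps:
d(b) = 2*b**2 (d(b) = b*(2*b) = 2*b**2)
E(z) = 4 (E(z) = (4 - 4) + 4 = 0 + 4 = 4)
V(U) = U**3
d(X) - V(E(4*3 + 1)) = 2*(-222)**2 - 1*4**3 = 2*49284 - 1*64 = 98568 - 64 = 98504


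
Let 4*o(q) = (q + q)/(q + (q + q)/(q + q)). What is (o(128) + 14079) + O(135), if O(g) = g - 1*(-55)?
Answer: 1840765/129 ≈ 14270.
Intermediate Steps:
O(g) = 55 + g (O(g) = g + 55 = 55 + g)
o(q) = q/(2*(1 + q)) (o(q) = ((q + q)/(q + (q + q)/(q + q)))/4 = ((2*q)/(q + (2*q)/((2*q))))/4 = ((2*q)/(q + (2*q)*(1/(2*q))))/4 = ((2*q)/(q + 1))/4 = ((2*q)/(1 + q))/4 = (2*q/(1 + q))/4 = q/(2*(1 + q)))
(o(128) + 14079) + O(135) = ((½)*128/(1 + 128) + 14079) + (55 + 135) = ((½)*128/129 + 14079) + 190 = ((½)*128*(1/129) + 14079) + 190 = (64/129 + 14079) + 190 = 1816255/129 + 190 = 1840765/129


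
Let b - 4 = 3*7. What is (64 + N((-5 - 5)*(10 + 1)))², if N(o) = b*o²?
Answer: 91544974096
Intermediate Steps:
b = 25 (b = 4 + 3*7 = 4 + 21 = 25)
N(o) = 25*o²
(64 + N((-5 - 5)*(10 + 1)))² = (64 + 25*((-5 - 5)*(10 + 1))²)² = (64 + 25*(-10*11)²)² = (64 + 25*(-110)²)² = (64 + 25*12100)² = (64 + 302500)² = 302564² = 91544974096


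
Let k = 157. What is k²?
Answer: 24649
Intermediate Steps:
k² = 157² = 24649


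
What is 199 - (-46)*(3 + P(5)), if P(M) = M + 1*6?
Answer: 843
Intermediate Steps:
P(M) = 6 + M (P(M) = M + 6 = 6 + M)
199 - (-46)*(3 + P(5)) = 199 - (-46)*(3 + (6 + 5)) = 199 - (-46)*(3 + 11) = 199 - (-46)*14 = 199 - 1*(-644) = 199 + 644 = 843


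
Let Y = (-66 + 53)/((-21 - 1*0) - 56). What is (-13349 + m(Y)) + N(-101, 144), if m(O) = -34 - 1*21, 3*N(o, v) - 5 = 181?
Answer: -13342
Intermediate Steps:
Y = 13/77 (Y = -13/((-21 + 0) - 56) = -13/(-21 - 56) = -13/(-77) = -13*(-1/77) = 13/77 ≈ 0.16883)
N(o, v) = 62 (N(o, v) = 5/3 + (⅓)*181 = 5/3 + 181/3 = 62)
m(O) = -55 (m(O) = -34 - 21 = -55)
(-13349 + m(Y)) + N(-101, 144) = (-13349 - 55) + 62 = -13404 + 62 = -13342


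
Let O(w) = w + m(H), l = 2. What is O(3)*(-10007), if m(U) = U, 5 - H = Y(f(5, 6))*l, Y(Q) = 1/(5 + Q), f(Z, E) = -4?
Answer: -60042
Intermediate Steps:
H = 3 (H = 5 - 2/(5 - 4) = 5 - 2/1 = 5 - 2 = 3)
O(w) = 3 + w (O(w) = w + 3 = 3 + w)
O(3)*(-10007) = (3 + 3)*(-10007) = 6*(-10007) = -60042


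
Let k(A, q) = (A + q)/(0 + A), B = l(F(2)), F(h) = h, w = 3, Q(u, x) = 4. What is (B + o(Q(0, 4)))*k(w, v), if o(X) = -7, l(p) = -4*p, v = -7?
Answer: 20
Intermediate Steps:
B = -8 (B = -4*2 = -8)
k(A, q) = (A + q)/A
(B + o(Q(0, 4)))*k(w, v) = (-8 - 7)*((3 - 7)/3) = -5*(-4) = -15*(-4/3) = 20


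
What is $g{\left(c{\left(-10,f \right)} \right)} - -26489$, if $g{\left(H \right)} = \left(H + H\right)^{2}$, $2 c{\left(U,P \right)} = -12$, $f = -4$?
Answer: $26633$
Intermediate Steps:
$c{\left(U,P \right)} = -6$ ($c{\left(U,P \right)} = \frac{1}{2} \left(-12\right) = -6$)
$g{\left(H \right)} = 4 H^{2}$ ($g{\left(H \right)} = \left(2 H\right)^{2} = 4 H^{2}$)
$g{\left(c{\left(-10,f \right)} \right)} - -26489 = 4 \left(-6\right)^{2} - -26489 = 4 \cdot 36 + 26489 = 144 + 26489 = 26633$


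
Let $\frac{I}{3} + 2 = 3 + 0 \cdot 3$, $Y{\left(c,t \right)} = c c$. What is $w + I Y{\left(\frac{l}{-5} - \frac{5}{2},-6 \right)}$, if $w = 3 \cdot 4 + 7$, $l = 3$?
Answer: $\frac{4783}{100} \approx 47.83$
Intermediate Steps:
$Y{\left(c,t \right)} = c^{2}$
$w = 19$ ($w = 12 + 7 = 19$)
$I = 3$ ($I = -6 + 3 \left(3 + 0 \cdot 3\right) = -6 + 3 \left(3 + 0\right) = -6 + 3 \cdot 3 = -6 + 9 = 3$)
$w + I Y{\left(\frac{l}{-5} - \frac{5}{2},-6 \right)} = 19 + 3 \left(\frac{3}{-5} - \frac{5}{2}\right)^{2} = 19 + 3 \left(3 \left(- \frac{1}{5}\right) - \frac{5}{2}\right)^{2} = 19 + 3 \left(- \frac{3}{5} - \frac{5}{2}\right)^{2} = 19 + 3 \left(- \frac{31}{10}\right)^{2} = 19 + 3 \cdot \frac{961}{100} = 19 + \frac{2883}{100} = \frac{4783}{100}$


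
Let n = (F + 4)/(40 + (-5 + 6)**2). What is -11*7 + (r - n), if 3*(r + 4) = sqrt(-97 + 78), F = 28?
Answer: -3353/41 + I*sqrt(19)/3 ≈ -81.781 + 1.453*I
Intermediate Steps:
r = -4 + I*sqrt(19)/3 (r = -4 + sqrt(-97 + 78)/3 = -4 + sqrt(-19)/3 = -4 + (I*sqrt(19))/3 = -4 + I*sqrt(19)/3 ≈ -4.0 + 1.453*I)
n = 32/41 (n = (28 + 4)/(40 + (-5 + 6)**2) = 32/(40 + 1**2) = 32/(40 + 1) = 32/41 ≈ 0.78049)
-11*7 + (r - n) = -11*7 + ((-4 + I*sqrt(19)/3) - 1*32/41) = -77 + ((-4 + I*sqrt(19)/3) - 32/41) = -77 + (-196/41 + I*sqrt(19)/3) = -3353/41 + I*sqrt(19)/3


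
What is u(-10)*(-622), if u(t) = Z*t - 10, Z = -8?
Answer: -43540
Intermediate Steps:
u(t) = -10 - 8*t (u(t) = -8*t - 10 = -10 - 8*t)
u(-10)*(-622) = (-10 - 8*(-10))*(-622) = (-10 + 80)*(-622) = 70*(-622) = -43540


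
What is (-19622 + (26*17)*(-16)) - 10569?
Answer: -37263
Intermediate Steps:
(-19622 + (26*17)*(-16)) - 10569 = (-19622 + 442*(-16)) - 10569 = (-19622 - 7072) - 10569 = -26694 - 10569 = -37263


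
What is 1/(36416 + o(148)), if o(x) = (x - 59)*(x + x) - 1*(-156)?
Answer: 1/62916 ≈ 1.5894e-5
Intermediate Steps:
o(x) = 156 + 2*x*(-59 + x) (o(x) = (-59 + x)*(2*x) + 156 = 2*x*(-59 + x) + 156 = 156 + 2*x*(-59 + x))
1/(36416 + o(148)) = 1/(36416 + (156 - 118*148 + 2*148²)) = 1/(36416 + (156 - 17464 + 2*21904)) = 1/(36416 + (156 - 17464 + 43808)) = 1/(36416 + 26500) = 1/62916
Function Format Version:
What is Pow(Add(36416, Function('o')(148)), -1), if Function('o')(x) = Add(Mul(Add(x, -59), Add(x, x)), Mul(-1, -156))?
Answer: Rational(1, 62916) ≈ 1.5894e-5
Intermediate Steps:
Function('o')(x) = Add(156, Mul(2, x, Add(-59, x))) (Function('o')(x) = Add(Mul(Add(-59, x), Mul(2, x)), 156) = Add(Mul(2, x, Add(-59, x)), 156) = Add(156, Mul(2, x, Add(-59, x))))
Pow(Add(36416, Function('o')(148)), -1) = Pow(Add(36416, Add(156, Mul(-118, 148), Mul(2, Pow(148, 2)))), -1) = Pow(Add(36416, Add(156, -17464, Mul(2, 21904))), -1) = Pow(Add(36416, Add(156, -17464, 43808)), -1) = Pow(Add(36416, 26500), -1) = Pow(62916, -1) = Rational(1, 62916)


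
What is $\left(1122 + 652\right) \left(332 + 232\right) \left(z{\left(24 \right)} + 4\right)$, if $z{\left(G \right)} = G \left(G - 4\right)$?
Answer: $484259424$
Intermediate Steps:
$z{\left(G \right)} = G \left(-4 + G\right)$
$\left(1122 + 652\right) \left(332 + 232\right) \left(z{\left(24 \right)} + 4\right) = \left(1122 + 652\right) \left(332 + 232\right) \left(24 \left(-4 + 24\right) + 4\right) = 1774 \cdot 564 \left(24 \cdot 20 + 4\right) = 1774 \cdot 564 \left(480 + 4\right) = 1774 \cdot 564 \cdot 484 = 1774 \cdot 272976 = 484259424$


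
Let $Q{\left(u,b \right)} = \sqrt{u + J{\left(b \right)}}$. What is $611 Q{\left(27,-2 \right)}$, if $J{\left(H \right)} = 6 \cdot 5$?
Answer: $611 \sqrt{57} \approx 4612.9$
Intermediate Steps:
$J{\left(H \right)} = 30$
$Q{\left(u,b \right)} = \sqrt{30 + u}$ ($Q{\left(u,b \right)} = \sqrt{u + 30} = \sqrt{30 + u}$)
$611 Q{\left(27,-2 \right)} = 611 \sqrt{30 + 27} = 611 \sqrt{57}$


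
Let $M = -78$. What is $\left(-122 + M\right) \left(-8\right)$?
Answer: $1600$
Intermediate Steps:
$\left(-122 + M\right) \left(-8\right) = \left(-122 - 78\right) \left(-8\right) = \left(-200\right) \left(-8\right) = 1600$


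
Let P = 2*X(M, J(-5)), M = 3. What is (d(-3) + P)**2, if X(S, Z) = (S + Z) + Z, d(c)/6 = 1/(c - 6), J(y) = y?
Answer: 1936/9 ≈ 215.11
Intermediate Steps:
d(c) = 6/(-6 + c) (d(c) = 6/(c - 6) = 6/(-6 + c))
X(S, Z) = S + 2*Z
P = -14 (P = 2*(3 + 2*(-5)) = 2*(3 - 10) = 2*(-7) = -14)
(d(-3) + P)**2 = (6/(-6 - 3) - 14)**2 = (6/(-9) - 14)**2 = (6*(-1/9) - 14)**2 = (-2/3 - 14)**2 = (-44/3)**2 = 1936/9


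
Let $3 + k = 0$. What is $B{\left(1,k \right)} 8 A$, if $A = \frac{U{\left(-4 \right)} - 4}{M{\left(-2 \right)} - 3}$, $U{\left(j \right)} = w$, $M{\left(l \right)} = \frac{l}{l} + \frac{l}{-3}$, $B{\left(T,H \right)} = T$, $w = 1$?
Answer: $18$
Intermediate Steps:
$k = -3$ ($k = -3 + 0 = -3$)
$M{\left(l \right)} = 1 - \frac{l}{3}$ ($M{\left(l \right)} = 1 + l \left(- \frac{1}{3}\right) = 1 - \frac{l}{3}$)
$U{\left(j \right)} = 1$
$A = \frac{9}{4}$ ($A = \frac{1 - 4}{\left(1 - - \frac{2}{3}\right) - 3} = - \frac{3}{\left(1 + \frac{2}{3}\right) - 3} = - \frac{3}{\frac{5}{3} - 3} = - \frac{3}{- \frac{4}{3}} = \left(-3\right) \left(- \frac{3}{4}\right) = \frac{9}{4} \approx 2.25$)
$B{\left(1,k \right)} 8 A = 1 \cdot 8 \cdot \frac{9}{4} = 8 \cdot \frac{9}{4} = 18$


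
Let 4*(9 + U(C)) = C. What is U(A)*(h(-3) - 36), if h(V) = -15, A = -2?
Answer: 969/2 ≈ 484.50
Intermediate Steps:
U(C) = -9 + C/4
U(A)*(h(-3) - 36) = (-9 + (¼)*(-2))*(-15 - 36) = (-9 - ½)*(-51) = -19/2*(-51) = 969/2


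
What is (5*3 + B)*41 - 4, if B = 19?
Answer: 1390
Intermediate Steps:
(5*3 + B)*41 - 4 = (5*3 + 19)*41 - 4 = (15 + 19)*41 - 4 = 34*41 - 4 = 1394 - 4 = 1390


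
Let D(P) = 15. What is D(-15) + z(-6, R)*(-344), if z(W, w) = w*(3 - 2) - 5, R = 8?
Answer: -1017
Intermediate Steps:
z(W, w) = -5 + w (z(W, w) = w*1 - 5 = w - 5 = -5 + w)
D(-15) + z(-6, R)*(-344) = 15 + (-5 + 8)*(-344) = 15 + 3*(-344) = 15 - 1032 = -1017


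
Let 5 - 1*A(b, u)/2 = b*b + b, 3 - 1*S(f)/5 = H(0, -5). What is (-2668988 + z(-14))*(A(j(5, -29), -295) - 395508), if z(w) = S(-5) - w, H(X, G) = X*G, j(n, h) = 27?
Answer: 1059603412590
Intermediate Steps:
H(X, G) = G*X
S(f) = 15 (S(f) = 15 - (-25)*0 = 15 - 5*0 = 15 + 0 = 15)
A(b, u) = 10 - 2*b - 2*b² (A(b, u) = 10 - 2*(b*b + b) = 10 - 2*(b² + b) = 10 - 2*(b + b²) = 10 + (-2*b - 2*b²) = 10 - 2*b - 2*b²)
z(w) = 15 - w
(-2668988 + z(-14))*(A(j(5, -29), -295) - 395508) = (-2668988 + (15 - 1*(-14)))*((10 - 2*27 - 2*27²) - 395508) = (-2668988 + (15 + 14))*((10 - 54 - 2*729) - 395508) = (-2668988 + 29)*((10 - 54 - 1458) - 395508) = -2668959*(-1502 - 395508) = -2668959*(-397010) = 1059603412590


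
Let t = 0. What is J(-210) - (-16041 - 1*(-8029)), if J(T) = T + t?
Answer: 7802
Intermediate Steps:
J(T) = T (J(T) = T + 0 = T)
J(-210) - (-16041 - 1*(-8029)) = -210 - (-16041 - 1*(-8029)) = -210 - (-16041 + 8029) = -210 - 1*(-8012) = -210 + 8012 = 7802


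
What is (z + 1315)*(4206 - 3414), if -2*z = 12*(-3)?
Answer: 1055736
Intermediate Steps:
z = 18 (z = -6*(-3) = -1/2*(-36) = 18)
(z + 1315)*(4206 - 3414) = (18 + 1315)*(4206 - 3414) = 1333*792 = 1055736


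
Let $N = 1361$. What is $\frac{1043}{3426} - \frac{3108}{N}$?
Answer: $- \frac{9228485}{4662786} \approx -1.9792$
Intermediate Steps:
$\frac{1043}{3426} - \frac{3108}{N} = \frac{1043}{3426} - \frac{3108}{1361} = - \frac{9228485}{4662786}$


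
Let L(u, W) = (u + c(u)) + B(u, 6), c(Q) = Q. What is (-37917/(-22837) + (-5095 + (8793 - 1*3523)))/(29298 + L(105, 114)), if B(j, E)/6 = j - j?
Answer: 1008598/168468549 ≈ 0.0059869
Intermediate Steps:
B(j, E) = 0 (B(j, E) = 6*(j - j) = 6*0 = 0)
L(u, W) = 2*u (L(u, W) = (u + u) + 0 = 2*u + 0 = 2*u)
(-37917/(-22837) + (-5095 + (8793 - 1*3523)))/(29298 + L(105, 114)) = (-37917/(-22837) + (-5095 + (8793 - 1*3523)))/(29298 + 2*105) = (-37917*(-1/22837) + (-5095 + (8793 - 3523)))/(29298 + 210) = (37917/22837 + (-5095 + 5270))/29508 = (37917/22837 + 175)*(1/29508) = (4034392/22837)*(1/29508) = 1008598/168468549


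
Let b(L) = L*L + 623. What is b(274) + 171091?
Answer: 246790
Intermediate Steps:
b(L) = 623 + L**2 (b(L) = L**2 + 623 = 623 + L**2)
b(274) + 171091 = (623 + 274**2) + 171091 = (623 + 75076) + 171091 = 75699 + 171091 = 246790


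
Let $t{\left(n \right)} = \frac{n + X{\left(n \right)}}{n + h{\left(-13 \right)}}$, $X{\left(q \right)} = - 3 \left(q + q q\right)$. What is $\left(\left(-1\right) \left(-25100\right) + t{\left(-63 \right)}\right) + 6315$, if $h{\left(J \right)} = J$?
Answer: $\frac{2399321}{76} \approx 31570.0$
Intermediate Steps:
$X{\left(q \right)} = - 3 q - 3 q^{2}$ ($X{\left(q \right)} = - 3 \left(q + q^{2}\right) = - 3 q - 3 q^{2}$)
$t{\left(n \right)} = \frac{n - 3 n \left(1 + n\right)}{-13 + n}$ ($t{\left(n \right)} = \frac{n - 3 n \left(1 + n\right)}{n - 13} = \frac{n - 3 n \left(1 + n\right)}{-13 + n}$)
$\left(\left(-1\right) \left(-25100\right) + t{\left(-63 \right)}\right) + 6315 = \left(\left(-1\right) \left(-25100\right) - \frac{63 \left(-2 - -189\right)}{-13 - 63}\right) + 6315 = \left(25100 - \frac{63 \left(-2 + 189\right)}{-76}\right) + 6315 = \left(25100 - \left(- \frac{63}{76}\right) 187\right) + 6315 = \left(25100 + \frac{11781}{76}\right) + 6315 = \frac{1919381}{76} + 6315 = \frac{2399321}{76}$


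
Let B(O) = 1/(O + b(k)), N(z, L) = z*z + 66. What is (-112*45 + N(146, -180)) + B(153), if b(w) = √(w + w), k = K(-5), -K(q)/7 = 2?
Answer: 383007607/23437 - 2*I*√7/23437 ≈ 16342.0 - 0.00022578*I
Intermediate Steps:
K(q) = -14 (K(q) = -7*2 = -14)
k = -14
b(w) = √2*√w (b(w) = √(2*w) = √2*√w)
N(z, L) = 66 + z² (N(z, L) = z² + 66 = 66 + z²)
B(O) = 1/(O + 2*I*√7) (B(O) = 1/(O + √2*√(-14)) = 1/(O + √2*(I*√14)) = 1/(O + 2*I*√7))
(-112*45 + N(146, -180)) + B(153) = (-112*45 + (66 + 146²)) + 1/(153 + 2*I*√7) = (-5040 + (66 + 21316)) + 1/(153 + 2*I*√7) = (-5040 + 21382) + 1/(153 + 2*I*√7) = 16342 + 1/(153 + 2*I*√7)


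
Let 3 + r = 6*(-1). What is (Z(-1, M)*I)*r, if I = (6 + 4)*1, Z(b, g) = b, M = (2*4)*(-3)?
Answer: 90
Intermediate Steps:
r = -9 (r = -3 + 6*(-1) = -3 - 6 = -9)
M = -24 (M = 8*(-3) = -24)
I = 10 (I = 10*1 = 10)
(Z(-1, M)*I)*r = -1*10*(-9) = -10*(-9) = 90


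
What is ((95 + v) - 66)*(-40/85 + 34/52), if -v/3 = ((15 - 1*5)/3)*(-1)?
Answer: 243/34 ≈ 7.1471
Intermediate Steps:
v = 10 (v = -3*(15 - 1*5)/3*(-1) = -3*(15 - 5)*(⅓)*(-1) = -3*10*(⅓)*(-1) = -10*(-1) = -3*(-10/3) = 10)
((95 + v) - 66)*(-40/85 + 34/52) = ((95 + 10) - 66)*(-40/85 + 34/52) = (105 - 66)*(-40*1/85 + 34*(1/52)) = 39*(-8/17 + 17/26) = 39*(81/442) = 243/34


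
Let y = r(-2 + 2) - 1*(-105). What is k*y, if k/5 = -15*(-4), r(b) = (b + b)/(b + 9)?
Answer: 31500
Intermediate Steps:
r(b) = 2*b/(9 + b) (r(b) = (2*b)/(9 + b) = 2*b/(9 + b))
k = 300 (k = 5*(-15*(-4)) = 5*60 = 300)
y = 105 (y = 2*(-2 + 2)/(9 + (-2 + 2)) - 1*(-105) = 2*0/(9 + 0) + 105 = 2*0/9 + 105 = 2*0*(⅑) + 105 = 0 + 105 = 105)
k*y = 300*105 = 31500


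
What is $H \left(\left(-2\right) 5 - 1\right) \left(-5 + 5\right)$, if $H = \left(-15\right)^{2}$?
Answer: $0$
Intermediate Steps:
$H = 225$
$H \left(\left(-2\right) 5 - 1\right) \left(-5 + 5\right) = 225 \left(\left(-2\right) 5 - 1\right) \left(-5 + 5\right) = 225 \left(-10 - 1\right) 0 = 225 \left(\left(-11\right) 0\right) = 225 \cdot 0 = 0$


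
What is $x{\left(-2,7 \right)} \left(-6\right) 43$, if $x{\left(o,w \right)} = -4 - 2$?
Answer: $1548$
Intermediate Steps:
$x{\left(o,w \right)} = -6$ ($x{\left(o,w \right)} = -4 - 2 = -6$)
$x{\left(-2,7 \right)} \left(-6\right) 43 = \left(-6\right) \left(-6\right) 43 = 36 \cdot 43 = 1548$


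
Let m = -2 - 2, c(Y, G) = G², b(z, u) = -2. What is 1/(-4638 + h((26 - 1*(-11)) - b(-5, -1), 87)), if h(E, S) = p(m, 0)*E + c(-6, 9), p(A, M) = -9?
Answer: -1/4908 ≈ -0.00020375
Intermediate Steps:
m = -4
h(E, S) = 81 - 9*E (h(E, S) = -9*E + 9² = -9*E + 81 = 81 - 9*E)
1/(-4638 + h((26 - 1*(-11)) - b(-5, -1), 87)) = 1/(-4638 + (81 - 9*((26 - 1*(-11)) - 1*(-2)))) = 1/(-4638 + (81 - 9*((26 + 11) + 2))) = 1/(-4638 + (81 - 9*(37 + 2))) = 1/(-4638 + (81 - 9*39)) = 1/(-4638 + (81 - 351)) = 1/(-4638 - 270) = 1/(-4908) = -1/4908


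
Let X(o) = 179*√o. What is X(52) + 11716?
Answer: 11716 + 358*√13 ≈ 13007.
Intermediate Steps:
X(52) + 11716 = 179*√52 + 11716 = 179*(2*√13) + 11716 = 358*√13 + 11716 = 11716 + 358*√13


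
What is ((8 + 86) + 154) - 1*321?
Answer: -73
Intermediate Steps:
((8 + 86) + 154) - 1*321 = (94 + 154) - 321 = 248 - 321 = -73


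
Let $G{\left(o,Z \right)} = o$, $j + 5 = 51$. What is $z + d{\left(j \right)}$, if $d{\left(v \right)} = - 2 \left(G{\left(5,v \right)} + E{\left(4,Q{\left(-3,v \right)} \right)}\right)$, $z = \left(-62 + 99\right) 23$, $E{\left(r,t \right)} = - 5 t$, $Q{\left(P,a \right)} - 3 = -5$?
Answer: $821$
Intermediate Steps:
$j = 46$ ($j = -5 + 51 = 46$)
$Q{\left(P,a \right)} = -2$ ($Q{\left(P,a \right)} = 3 - 5 = -2$)
$z = 851$ ($z = 37 \cdot 23 = 851$)
$d{\left(v \right)} = -30$ ($d{\left(v \right)} = - 2 \left(5 - -10\right) = - 2 \left(5 + 10\right) = \left(-2\right) 15 = -30$)
$z + d{\left(j \right)} = 851 - 30 = 821$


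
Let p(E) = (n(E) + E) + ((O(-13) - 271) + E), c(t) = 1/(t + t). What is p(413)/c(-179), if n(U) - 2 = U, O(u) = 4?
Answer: -348692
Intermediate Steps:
n(U) = 2 + U
c(t) = 1/(2*t)
p(E) = -265 + 3*E (p(E) = ((2 + E) + E) + ((4 - 271) + E) = (2 + 2*E) + (-267 + E) = -265 + 3*E)
p(413)/c(-179) = (-265 + 3*413)/(((½)/(-179))) = (-265 + 1239)/(((½)*(-1/179))) = 974/(-1/358) = 974*(-358) = -348692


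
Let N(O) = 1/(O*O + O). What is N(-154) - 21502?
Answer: -506630123/23562 ≈ -21502.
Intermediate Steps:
N(O) = 1/(O + O²) (N(O) = 1/(O² + O) = 1/(O + O²))
N(-154) - 21502 = 1/((-154)*(1 - 154)) - 21502 = -1/154/(-153) - 21502 = -1/154*(-1/153) - 21502 = 1/23562 - 21502 = -506630123/23562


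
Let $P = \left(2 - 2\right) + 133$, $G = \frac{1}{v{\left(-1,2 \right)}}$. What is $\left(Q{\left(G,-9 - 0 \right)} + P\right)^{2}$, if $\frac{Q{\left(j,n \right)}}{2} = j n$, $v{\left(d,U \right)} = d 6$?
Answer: $18496$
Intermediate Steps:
$v{\left(d,U \right)} = 6 d$
$G = - \frac{1}{6}$ ($G = \frac{1}{6 \left(-1\right)} = \frac{1}{-6} = - \frac{1}{6} \approx -0.16667$)
$P = 133$ ($P = 0 + 133 = 133$)
$Q{\left(j,n \right)} = 2 j n$
$\left(Q{\left(G,-9 - 0 \right)} + P\right)^{2} = \left(2 \left(- \frac{1}{6}\right) \left(-9 - 0\right) + 133\right)^{2} = \left(2 \left(- \frac{1}{6}\right) \left(-9 + 0\right) + 133\right)^{2} = \left(2 \left(- \frac{1}{6}\right) \left(-9\right) + 133\right)^{2} = \left(3 + 133\right)^{2} = 136^{2} = 18496$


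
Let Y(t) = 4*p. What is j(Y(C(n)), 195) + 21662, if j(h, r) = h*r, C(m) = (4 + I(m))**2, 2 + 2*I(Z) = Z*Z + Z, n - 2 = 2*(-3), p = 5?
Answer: 25562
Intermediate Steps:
n = -4 (n = 2 + 2*(-3) = 2 - 6 = -4)
I(Z) = -1 + Z/2 + Z**2/2 (I(Z) = -1 + (Z*Z + Z)/2 = -1 + (Z**2 + Z)/2 = -1 + (Z + Z**2)/2 = -1 + (Z/2 + Z**2/2) = -1 + Z/2 + Z**2/2)
C(m) = (3 + m/2 + m**2/2)**2 (C(m) = (4 + (-1 + m/2 + m**2/2))**2 = (3 + m/2 + m**2/2)**2)
Y(t) = 20 (Y(t) = 4*5 = 20)
j(Y(C(n)), 195) + 21662 = 20*195 + 21662 = 3900 + 21662 = 25562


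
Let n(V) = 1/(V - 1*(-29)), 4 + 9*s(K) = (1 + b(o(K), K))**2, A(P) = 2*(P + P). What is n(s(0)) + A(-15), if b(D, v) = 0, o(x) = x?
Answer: -5157/86 ≈ -59.965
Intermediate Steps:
A(P) = 4*P (A(P) = 2*(2*P) = 4*P)
s(K) = -1/3 (s(K) = -4/9 + (1 + 0)**2/9 = -4/9 + (1/9)*1**2 = -4/9 + (1/9)*1 = -4/9 + 1/9 = -1/3)
n(V) = 1/(29 + V) (n(V) = 1/(V + 29) = 1/(29 + V))
n(s(0)) + A(-15) = 1/(29 - 1/3) + 4*(-15) = 1/(86/3) - 60 = 3/86 - 60 = -5157/86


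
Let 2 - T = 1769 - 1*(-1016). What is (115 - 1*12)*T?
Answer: -286649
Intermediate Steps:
T = -2783 (T = 2 - (1769 - 1*(-1016)) = 2 - (1769 + 1016) = 2 - 1*2785 = 2 - 2785 = -2783)
(115 - 1*12)*T = (115 - 1*12)*(-2783) = (115 - 12)*(-2783) = 103*(-2783) = -286649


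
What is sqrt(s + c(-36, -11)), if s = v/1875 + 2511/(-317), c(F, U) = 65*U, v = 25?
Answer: I*sqrt(16344963483)/4755 ≈ 26.887*I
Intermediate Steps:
s = -188008/23775 (s = 25/1875 + 2511/(-317) = 25*(1/1875) + 2511*(-1/317) = 1/75 - 2511/317 = -188008/23775 ≈ -7.9078)
sqrt(s + c(-36, -11)) = sqrt(-188008/23775 + 65*(-11)) = sqrt(-188008/23775 - 715) = sqrt(-17187133/23775) = I*sqrt(16344963483)/4755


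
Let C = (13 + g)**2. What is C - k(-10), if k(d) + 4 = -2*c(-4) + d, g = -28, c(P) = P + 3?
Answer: 237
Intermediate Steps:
c(P) = 3 + P
k(d) = -2 + d (k(d) = -4 + (-2*(3 - 4) + d) = -4 + (-2*(-1) + d) = -4 + (2 + d) = -2 + d)
C = 225 (C = (13 - 28)**2 = (-15)**2 = 225)
C - k(-10) = 225 - (-2 - 10) = 225 - 1*(-12) = 225 + 12 = 237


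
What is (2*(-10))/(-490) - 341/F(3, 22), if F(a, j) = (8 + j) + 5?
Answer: -2377/245 ≈ -9.7020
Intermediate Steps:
F(a, j) = 13 + j
(2*(-10))/(-490) - 341/F(3, 22) = (2*(-10))/(-490) - 341/(13 + 22) = -20*(-1/490) - 341/35 = 2/49 - 341*1/35 = 2/49 - 341/35 = -2377/245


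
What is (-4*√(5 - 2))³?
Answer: -192*√3 ≈ -332.55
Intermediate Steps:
(-4*√(5 - 2))³ = (-4*√3)³ = -192*√3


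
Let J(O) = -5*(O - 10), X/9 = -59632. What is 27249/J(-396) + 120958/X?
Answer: 3594666643/272369160 ≈ 13.198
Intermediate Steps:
X = -536688 (X = 9*(-59632) = -536688)
J(O) = 50 - 5*O (J(O) = -5*(-10 + O) = 50 - 5*O)
27249/J(-396) + 120958/X = 27249/(50 - 5*(-396)) + 120958/(-536688) = 27249/(50 + 1980) + 120958*(-1/536688) = 27249/2030 - 60479/268344 = 3594666643/272369160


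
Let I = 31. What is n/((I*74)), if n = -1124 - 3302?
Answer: -2213/1147 ≈ -1.9294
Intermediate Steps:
n = -4426
n/((I*74)) = -4426/(31*74) = -4426/2294 = -4426*1/2294 = -2213/1147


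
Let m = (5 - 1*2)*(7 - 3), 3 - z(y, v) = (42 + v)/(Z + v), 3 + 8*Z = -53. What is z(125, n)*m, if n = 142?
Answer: 884/45 ≈ 19.644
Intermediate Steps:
Z = -7 (Z = -3/8 + (⅛)*(-53) = -3/8 - 53/8 = -7)
z(y, v) = 3 - (42 + v)/(-7 + v)
m = 12 (m = (5 - 2)*4 = 3*4 = 12)
z(125, n)*m = ((-63 + 2*142)/(-7 + 142))*12 = ((-63 + 284)/135)*12 = ((1/135)*221)*12 = (221/135)*12 = 884/45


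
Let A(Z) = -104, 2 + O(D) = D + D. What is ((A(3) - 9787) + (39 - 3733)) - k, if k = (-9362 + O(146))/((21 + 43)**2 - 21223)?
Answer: -25853263/1903 ≈ -13586.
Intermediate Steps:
O(D) = -2 + 2*D (O(D) = -2 + (D + D) = -2 + 2*D)
k = 1008/1903 (k = (-9362 + (-2 + 2*146))/((21 + 43)**2 - 21223) = (-9362 + (-2 + 292))/(64**2 - 21223) = (-9362 + 290)/(4096 - 21223) = -9072/(-17127) = -9072*(-1/17127) = 1008/1903 ≈ 0.52969)
((A(3) - 9787) + (39 - 3733)) - k = ((-104 - 9787) + (39 - 3733)) - 1*1008/1903 = (-9891 - 3694) - 1008/1903 = -13585 - 1008/1903 = -25853263/1903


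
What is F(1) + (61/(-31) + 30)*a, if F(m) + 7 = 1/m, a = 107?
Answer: 92797/31 ≈ 2993.5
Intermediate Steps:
F(m) = -7 + 1/m
F(1) + (61/(-31) + 30)*a = (-7 + 1/1) + (61/(-31) + 30)*107 = (-7 + 1) + (61*(-1/31) + 30)*107 = -6 + (-61/31 + 30)*107 = -6 + (869/31)*107 = -6 + 92983/31 = 92797/31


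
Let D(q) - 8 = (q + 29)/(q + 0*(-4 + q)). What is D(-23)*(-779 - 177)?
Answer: -170168/23 ≈ -7398.6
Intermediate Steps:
D(q) = 8 + (29 + q)/q (D(q) = 8 + (q + 29)/(q + 0*(-4 + q)) = 8 + (29 + q)/(q + 0) = 8 + (29 + q)/q)
D(-23)*(-779 - 177) = (9 + 29/(-23))*(-779 - 177) = (9 + 29*(-1/23))*(-956) = (9 - 29/23)*(-956) = (178/23)*(-956) = -170168/23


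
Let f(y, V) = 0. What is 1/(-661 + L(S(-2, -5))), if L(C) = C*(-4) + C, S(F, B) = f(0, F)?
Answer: -1/661 ≈ -0.0015129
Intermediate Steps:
S(F, B) = 0
L(C) = -3*C (L(C) = -4*C + C = -3*C)
1/(-661 + L(S(-2, -5))) = 1/(-661 - 3*0) = 1/(-661 + 0) = 1/(-661) = -1/661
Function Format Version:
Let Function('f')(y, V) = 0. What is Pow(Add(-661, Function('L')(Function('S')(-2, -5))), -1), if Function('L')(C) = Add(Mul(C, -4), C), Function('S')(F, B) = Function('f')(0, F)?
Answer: Rational(-1, 661) ≈ -0.0015129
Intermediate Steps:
Function('S')(F, B) = 0
Function('L')(C) = Mul(-3, C) (Function('L')(C) = Add(Mul(-4, C), C) = Mul(-3, C))
Pow(Add(-661, Function('L')(Function('S')(-2, -5))), -1) = Pow(Add(-661, Mul(-3, 0)), -1) = Pow(Add(-661, 0), -1) = Pow(-661, -1) = Rational(-1, 661)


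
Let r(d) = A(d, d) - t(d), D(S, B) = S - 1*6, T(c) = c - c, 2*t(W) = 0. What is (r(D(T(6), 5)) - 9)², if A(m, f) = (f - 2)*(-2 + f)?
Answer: 3025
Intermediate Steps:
A(m, f) = (-2 + f)² (A(m, f) = (-2 + f)*(-2 + f) = (-2 + f)²)
t(W) = 0 (t(W) = (½)*0 = 0)
T(c) = 0
D(S, B) = -6 + S (D(S, B) = S - 6 = -6 + S)
r(d) = (-2 + d)² (r(d) = (-2 + d)² - 1*0 = (-2 + d)² + 0 = (-2 + d)²)
(r(D(T(6), 5)) - 9)² = ((-2 + (-6 + 0))² - 9)² = ((-2 - 6)² - 9)² = ((-8)² - 9)² = (64 - 9)² = 55² = 3025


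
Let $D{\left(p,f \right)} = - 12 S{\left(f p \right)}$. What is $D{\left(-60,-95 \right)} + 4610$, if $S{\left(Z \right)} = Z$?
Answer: $-63790$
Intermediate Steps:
$D{\left(p,f \right)} = - 12 f p$
$D{\left(-60,-95 \right)} + 4610 = \left(-12\right) \left(-95\right) \left(-60\right) + 4610 = -68400 + 4610 = -63790$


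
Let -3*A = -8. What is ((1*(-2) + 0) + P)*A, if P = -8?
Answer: -80/3 ≈ -26.667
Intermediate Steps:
A = 8/3 (A = -⅓*(-8) = 8/3 ≈ 2.6667)
((1*(-2) + 0) + P)*A = ((1*(-2) + 0) - 8)*(8/3) = ((-2 + 0) - 8)*(8/3) = (-2 - 8)*(8/3) = -10*8/3 = -80/3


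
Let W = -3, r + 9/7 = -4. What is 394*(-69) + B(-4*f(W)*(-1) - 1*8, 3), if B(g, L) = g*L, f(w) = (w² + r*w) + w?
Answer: -188634/7 ≈ -26948.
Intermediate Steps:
r = -37/7 (r = -9/7 - 4 = -37/7 ≈ -5.2857)
f(w) = w² - 30*w/7 (f(w) = (w² - 37*w/7) + w = w² - 30*w/7)
B(g, L) = L*g
394*(-69) + B(-4*f(W)*(-1) - 1*8, 3) = 394*(-69) + 3*(-4*(-3)*(-30 + 7*(-3))/7*(-1) - 1*8) = -27186 + 3*(-4*(-3)*(-30 - 21)/7*(-1) - 8) = -27186 + 3*(-4*(-3)*(-51)/7*(-1) - 8) = -27186 + 3*(-4*153/7*(-1) - 8) = -27186 + 3*(-612/7*(-1) - 8) = -27186 + 3*(612/7 - 8) = -27186 + 3*(556/7) = -27186 + 1668/7 = -188634/7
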